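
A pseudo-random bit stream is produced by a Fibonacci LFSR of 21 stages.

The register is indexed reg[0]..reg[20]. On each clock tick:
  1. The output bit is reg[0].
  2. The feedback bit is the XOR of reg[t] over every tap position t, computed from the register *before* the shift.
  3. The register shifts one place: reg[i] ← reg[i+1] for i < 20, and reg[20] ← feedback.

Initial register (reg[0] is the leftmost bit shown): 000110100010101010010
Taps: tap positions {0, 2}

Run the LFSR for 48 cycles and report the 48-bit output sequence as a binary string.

tick  register→output (feedback)
  0  000110100010101010010→0 (0)
  1  001101000101010100100→0 (1)
  2  011010001010101001001→0 (1)
  3  110100010101010010011→1 (1)
  4  101000101010100100111→1 (0)
  5  010001010101001001110→0 (0)
  6  100010101010010011100→1 (1)
  7  000101010100100111001→0 (0)
  8  001010101001001110010→0 (1)
  9  010101010010011100101→0 (0)
 10  101010100100111001010→1 (0)
 11  010101001001110010100→0 (0)
 12  101010010011100101000→1 (0)
 13  010100100111001010000→0 (0)
 14  101001001110010100000→1 (0)
 15  010010011100101000000→0 (0)
 16  100100111001010000000→1 (1)
 17  001001110010100000001→0 (1)
 18  010011100101000000011→0 (0)
 19  100111001010000000110→1 (1)
 20  001110010100000001101→0 (1)
 21  011100101000000011011→0 (1)
 22  111001010000000110111→1 (0)
 23  110010100000001101110→1 (1)
 24  100101000000011011101→1 (1)
 25  001010000000110111011→0 (1)
 26  010100000001101110111→0 (0)
 27  101000000011011101110→1 (0)
 28  010000000110111011100→0 (0)
 29  100000001101110111000→1 (1)
 30  000000011011101110001→0 (0)
 31  000000110111011100010→0 (0)
 32  000001101110111000100→0 (0)
 33  000011011101110001000→0 (0)
 34  000110111011100010000→0 (0)
 35  001101110111000100000→0 (1)
 36  011011101110001000001→0 (1)
 37  110111011100010000011→1 (1)
 38  101110111000100000111→1 (0)
 39  011101110001000001110→0 (1)
 40  111011100010000011101→1 (0)
 41  110111000100000111010→1 (1)
 42  101110001000001110101→1 (0)
 43  011100010000011101010→0 (1)
 44  111000100000111010101→1 (0)
 45  110001000001110101010→1 (1)
 46  100010000011101010101→1 (1)
 47  000100000111010101011→0 (0)

000110100010101010010011100101000000011011101110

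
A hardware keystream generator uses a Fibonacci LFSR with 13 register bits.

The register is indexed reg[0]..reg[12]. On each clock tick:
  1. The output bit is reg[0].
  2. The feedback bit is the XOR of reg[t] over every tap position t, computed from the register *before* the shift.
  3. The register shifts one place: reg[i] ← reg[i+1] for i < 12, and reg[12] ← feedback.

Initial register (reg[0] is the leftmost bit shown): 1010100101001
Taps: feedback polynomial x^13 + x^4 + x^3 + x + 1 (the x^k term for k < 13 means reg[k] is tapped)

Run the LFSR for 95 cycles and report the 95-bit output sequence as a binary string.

step | reg (before) | out | fb
   0 | 1010100101001 | 1 | 0
   1 | 0101001010010 | 0 | 0
   2 | 1010010100100 | 1 | 1
   3 | 0100101001001 | 0 | 0
   4 | 1001010010010 | 1 | 0
   5 | 0010100100100 | 0 | 1
   6 | 0101001001001 | 0 | 0
   7 | 1010010010010 | 1 | 1
   8 | 0100100100101 | 0 | 0
   9 | 1001001001010 | 1 | 0
  10 | 0010010010100 | 0 | 0
  11 | 0100100101000 | 0 | 0
  12 | 1001001010000 | 1 | 0
  13 | 0010010100000 | 0 | 0
  14 | 0100101000000 | 0 | 0
  15 | 1001010000000 | 1 | 0
  16 | 0010100000000 | 0 | 1
  17 | 0101000000001 | 0 | 0
  18 | 1010000000010 | 1 | 1
  19 | 0100000000101 | 0 | 1
  20 | 1000000001011 | 1 | 1
  21 | 0000000010111 | 0 | 0
  22 | 0000000101110 | 0 | 0
  23 | 0000001011100 | 0 | 0
  24 | 0000010111000 | 0 | 0
  25 | 0000101110000 | 0 | 1
  26 | 0001011100001 | 0 | 1
  27 | 0010111000011 | 0 | 1
  28 | 0101110000111 | 0 | 1
  29 | 1011100001111 | 1 | 1
  30 | 0111000011111 | 0 | 0
  31 | 1110000111110 | 1 | 0
  32 | 1100001111100 | 1 | 0
  33 | 1000011111000 | 1 | 1
  34 | 0000111110001 | 0 | 1
  35 | 0001111100011 | 0 | 0
  36 | 0011111000110 | 0 | 0
  37 | 0111110001100 | 0 | 1
  38 | 1111100011001 | 1 | 0
  39 | 1111000110010 | 1 | 1
  40 | 1110001100101 | 1 | 0
  41 | 1100011001010 | 1 | 0
  42 | 1000110010100 | 1 | 0
  43 | 0001100101000 | 0 | 0
  44 | 0011001010000 | 0 | 1
  45 | 0110010100001 | 0 | 1
  46 | 1100101000011 | 1 | 1
  47 | 1001010000111 | 1 | 0
  48 | 0010100001110 | 0 | 1
  49 | 0101000011101 | 0 | 0
  50 | 1010000111010 | 1 | 1
  51 | 0100001110101 | 0 | 1
  52 | 1000011101011 | 1 | 1
  53 | 0000111010111 | 0 | 1
  54 | 0001110101111 | 0 | 0
  55 | 0011101011110 | 0 | 0
  56 | 0111010111100 | 0 | 0
  57 | 1110101111000 | 1 | 1
  58 | 1101011110001 | 1 | 1
  59 | 1010111100011 | 1 | 0
  60 | 0101111000110 | 0 | 1
  61 | 1011110001101 | 1 | 1
  62 | 0111100011011 | 0 | 1
  63 | 1111000110111 | 1 | 1
  64 | 1110001101111 | 1 | 0
  65 | 1100011011110 | 1 | 0
  66 | 1000110111100 | 1 | 0
  67 | 0001101111000 | 0 | 0
  68 | 0011011110000 | 0 | 1
  69 | 0110111100001 | 0 | 0
  70 | 1101111000010 | 1 | 0
  71 | 1011110000100 | 1 | 1
  72 | 0111100001001 | 0 | 1
  73 | 1111000010011 | 1 | 1
  74 | 1110000100111 | 1 | 0
  75 | 1100001001110 | 1 | 0
  76 | 1000010011100 | 1 | 1
  77 | 0000100111001 | 0 | 1
  78 | 0001001110011 | 0 | 1
  79 | 0010011100111 | 0 | 0
  80 | 0100111001110 | 0 | 0
  81 | 1001110011100 | 1 | 1
  82 | 0011100111001 | 0 | 0
  83 | 0111001110010 | 0 | 0
  84 | 1110011100100 | 1 | 0
  85 | 1100111001000 | 1 | 1
  86 | 1001110010001 | 1 | 1
  87 | 0011100100011 | 0 | 0
  88 | 0111001000110 | 0 | 0
  89 | 1110010001100 | 1 | 0
  90 | 1100100011000 | 1 | 1
  91 | 1001000110001 | 1 | 0
  92 | 0010001100010 | 0 | 0
  93 | 0100011000100 | 0 | 1
  94 | 1000110001001 | 1 | 0

10101001010010010010100000000101110000111110001100101000011101011110001101111000010011100111001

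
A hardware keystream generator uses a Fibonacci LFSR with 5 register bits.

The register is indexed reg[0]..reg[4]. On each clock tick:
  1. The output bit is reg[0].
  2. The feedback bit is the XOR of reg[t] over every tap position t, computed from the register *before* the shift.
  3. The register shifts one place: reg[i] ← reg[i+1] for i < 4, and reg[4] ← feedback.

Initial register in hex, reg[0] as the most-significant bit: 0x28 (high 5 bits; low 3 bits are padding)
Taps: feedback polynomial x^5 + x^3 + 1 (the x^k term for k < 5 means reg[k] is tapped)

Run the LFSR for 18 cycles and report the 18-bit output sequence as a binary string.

001010111011000111

tick  register→output (feedback)
  0  00101→0 (0)
  1  01010→0 (1)
  2  10101→1 (1)
  3  01011→0 (1)
  4  10111→1 (0)
  5  01110→0 (1)
  6  11101→1 (1)
  7  11011→1 (0)
  8  10110→1 (0)
  9  01100→0 (0)
 10  11000→1 (1)
 11  10001→1 (1)
 12  00011→0 (1)
 13  00111→0 (1)
 14  01111→0 (1)
 15  11111→1 (0)
 16  11110→1 (0)
 17  11100→1 (1)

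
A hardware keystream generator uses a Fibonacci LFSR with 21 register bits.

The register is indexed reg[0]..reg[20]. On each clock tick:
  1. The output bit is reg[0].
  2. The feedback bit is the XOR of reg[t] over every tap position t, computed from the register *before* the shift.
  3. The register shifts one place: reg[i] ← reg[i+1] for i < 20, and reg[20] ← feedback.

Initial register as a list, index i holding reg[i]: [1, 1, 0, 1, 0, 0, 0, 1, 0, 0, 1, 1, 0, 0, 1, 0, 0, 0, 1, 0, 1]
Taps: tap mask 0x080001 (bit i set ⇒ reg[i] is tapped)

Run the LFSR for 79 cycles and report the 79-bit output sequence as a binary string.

1101000100110010001011011111010010111110110110011101000110010010010110001010010

step | reg (before) | out | fb
   0 | 110100010011001000101 | 1 | 1
   1 | 101000100110010001011 | 1 | 0
   2 | 010001001100100010110 | 0 | 1
   3 | 100010011001000101101 | 1 | 1
   4 | 000100110010001011011 | 0 | 1
   5 | 001001100100010110111 | 0 | 1
   6 | 010011001000101101111 | 0 | 1
   7 | 100110010001011011111 | 1 | 0
   8 | 001100100010110111110 | 0 | 1
   9 | 011001000101101111101 | 0 | 0
  10 | 110010001011011111010 | 1 | 0
  11 | 100100010110111110100 | 1 | 1
  12 | 001000101101111101001 | 0 | 0
  13 | 010001011011111010010 | 0 | 1
  14 | 100010110111110100101 | 1 | 1
  15 | 000101101111101001011 | 0 | 1
  16 | 001011011111010010111 | 0 | 1
  17 | 010110111110100101111 | 0 | 1
  18 | 101101111101001011111 | 1 | 0
  19 | 011011111010010111110 | 0 | 1
  20 | 110111110100101111101 | 1 | 1
  21 | 101111101001011111011 | 1 | 0
  22 | 011111010010111110110 | 0 | 1
  23 | 111110100101111101101 | 1 | 1
  24 | 111101001011111011011 | 1 | 0
  25 | 111010010111110110110 | 1 | 0
  26 | 110100101111101101100 | 1 | 1
  27 | 101001011111011011001 | 1 | 1
  28 | 010010111110110110011 | 0 | 1
  29 | 100101111101101100111 | 1 | 0
  30 | 001011111011011001110 | 0 | 1
  31 | 010111110110110011101 | 0 | 0
  32 | 101111101101100111010 | 1 | 0
  33 | 011111011011001110100 | 0 | 0
  34 | 111110110110011101000 | 1 | 1
  35 | 111101101100111010001 | 1 | 1
  36 | 111011011001110100011 | 1 | 0
  37 | 110110110011101000110 | 1 | 0
  38 | 101101100111010001100 | 1 | 1
  39 | 011011001110100011001 | 0 | 0
  40 | 110110011101000110010 | 1 | 0
  41 | 101100111010001100100 | 1 | 1
  42 | 011001110100011001001 | 0 | 0
  43 | 110011101000110010010 | 1 | 0
  44 | 100111010001100100100 | 1 | 1
  45 | 001110100011001001001 | 0 | 0
  46 | 011101000110010010010 | 0 | 1
  47 | 111010001100100100101 | 1 | 1
  48 | 110100011001001001011 | 1 | 0
  49 | 101000110010010010110 | 1 | 0
  50 | 010001100100100101100 | 0 | 0
  51 | 100011001001001011000 | 1 | 1
  52 | 000110010010010110001 | 0 | 0
  53 | 001100100100101100010 | 0 | 1
  54 | 011001001001011000101 | 0 | 0
  55 | 110010010010110001010 | 1 | 0
  56 | 100100100101100010100 | 1 | 1
  57 | 001001001011000101001 | 0 | 0
  58 | 010010010110001010010 | 0 | 1
  59 | 100100101100010100101 | 1 | 1
  60 | 001001011000101001011 | 0 | 1
  61 | 010010110001010010111 | 0 | 1
  62 | 100101100010100101111 | 1 | 0
  63 | 001011000101001011110 | 0 | 1
  64 | 010110001010010111101 | 0 | 0
  65 | 101100010100101111010 | 1 | 0
  66 | 011000101001011110100 | 0 | 0
  67 | 110001010010111101000 | 1 | 1
  68 | 100010100101111010001 | 1 | 1
  69 | 000101001011110100011 | 0 | 1
  70 | 001010010111101000111 | 0 | 1
  71 | 010100101111010001111 | 0 | 1
  72 | 101001011110100011111 | 1 | 0
  73 | 010010111101000111110 | 0 | 1
  74 | 100101111010001111101 | 1 | 1
  75 | 001011110100011111011 | 0 | 1
  76 | 010111101000111110111 | 0 | 1
  77 | 101111010001111101111 | 1 | 0
  78 | 011110100011111011110 | 0 | 1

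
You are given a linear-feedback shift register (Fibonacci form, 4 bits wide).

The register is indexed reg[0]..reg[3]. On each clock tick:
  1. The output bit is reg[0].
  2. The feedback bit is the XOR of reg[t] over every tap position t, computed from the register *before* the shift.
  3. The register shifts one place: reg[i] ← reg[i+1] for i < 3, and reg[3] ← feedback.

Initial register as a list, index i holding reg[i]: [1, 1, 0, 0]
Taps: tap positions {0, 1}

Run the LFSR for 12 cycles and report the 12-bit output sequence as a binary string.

110001001101

tick  register→output (feedback)
  0  1100→1 (0)
  1  1000→1 (1)
  2  0001→0 (0)
  3  0010→0 (0)
  4  0100→0 (1)
  5  1001→1 (1)
  6  0011→0 (0)
  7  0110→0 (1)
  8  1101→1 (0)
  9  1010→1 (1)
 10  0101→0 (1)
 11  1011→1 (1)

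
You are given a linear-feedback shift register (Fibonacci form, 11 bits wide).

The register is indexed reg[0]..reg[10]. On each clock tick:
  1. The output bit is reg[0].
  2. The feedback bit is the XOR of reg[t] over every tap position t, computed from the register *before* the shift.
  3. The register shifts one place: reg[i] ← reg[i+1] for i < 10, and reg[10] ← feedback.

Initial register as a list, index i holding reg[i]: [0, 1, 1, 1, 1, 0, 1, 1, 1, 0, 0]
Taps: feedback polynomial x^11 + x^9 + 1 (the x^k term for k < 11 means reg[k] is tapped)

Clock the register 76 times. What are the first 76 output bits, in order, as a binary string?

0111101110001100011010110101101110001001001111101000011001000000111101010100

step | reg (before) | out | fb
   0 | 01111011100 | 0 | 0
   1 | 11110111000 | 1 | 1
   2 | 11101110001 | 1 | 1
   3 | 11011100011 | 1 | 0
   4 | 10111000110 | 1 | 0
   5 | 01110001100 | 0 | 0
   6 | 11100011000 | 1 | 1
   7 | 11000110001 | 1 | 1
   8 | 10001100011 | 1 | 0
   9 | 00011000110 | 0 | 1
  10 | 00110001101 | 0 | 0
  11 | 01100011010 | 0 | 1
  12 | 11000110101 | 1 | 1
  13 | 10001101011 | 1 | 0
  14 | 00011010110 | 0 | 1
  15 | 00110101101 | 0 | 0
  16 | 01101011010 | 0 | 1
  17 | 11010110101 | 1 | 1
  18 | 10101101011 | 1 | 0
  19 | 01011010110 | 0 | 1
  20 | 10110101101 | 1 | 1
  21 | 01101011011 | 0 | 1
  22 | 11010110111 | 1 | 0
  23 | 10101101110 | 1 | 0
  24 | 01011011100 | 0 | 0
  25 | 10110111000 | 1 | 1
  26 | 01101110001 | 0 | 0
  27 | 11011100010 | 1 | 0
  28 | 10111000100 | 1 | 1
  29 | 01110001001 | 0 | 0
  30 | 11100010010 | 1 | 0
  31 | 11000100100 | 1 | 1
  32 | 10001001001 | 1 | 1
  33 | 00010010011 | 0 | 1
  34 | 00100100111 | 0 | 1
  35 | 01001001111 | 0 | 1
  36 | 10010011111 | 1 | 0
  37 | 00100111110 | 0 | 1
  38 | 01001111101 | 0 | 0
  39 | 10011111010 | 1 | 0
  40 | 00111110100 | 0 | 0
  41 | 01111101000 | 0 | 0
  42 | 11111010000 | 1 | 1
  43 | 11110100001 | 1 | 1
  44 | 11101000011 | 1 | 0
  45 | 11010000110 | 1 | 0
  46 | 10100001100 | 1 | 1
  47 | 01000011001 | 0 | 0
  48 | 10000110010 | 1 | 0
  49 | 00001100100 | 0 | 0
  50 | 00011001000 | 0 | 0
  51 | 00110010000 | 0 | 0
  52 | 01100100000 | 0 | 0
  53 | 11001000000 | 1 | 1
  54 | 10010000001 | 1 | 1
  55 | 00100000011 | 0 | 1
  56 | 01000000111 | 0 | 1
  57 | 10000001111 | 1 | 0
  58 | 00000011110 | 0 | 1
  59 | 00000111101 | 0 | 0
  60 | 00001111010 | 0 | 1
  61 | 00011110101 | 0 | 0
  62 | 00111101010 | 0 | 1
  63 | 01111010101 | 0 | 0
  64 | 11110101010 | 1 | 0
  65 | 11101010100 | 1 | 1
  66 | 11010101001 | 1 | 1
  67 | 10101010011 | 1 | 0
  68 | 01010100110 | 0 | 1
  69 | 10101001101 | 1 | 1
  70 | 01010011011 | 0 | 1
  71 | 10100110111 | 1 | 0
  72 | 01001101110 | 0 | 1
  73 | 10011011101 | 1 | 1
  74 | 00110111011 | 0 | 1
  75 | 01101110111 | 0 | 1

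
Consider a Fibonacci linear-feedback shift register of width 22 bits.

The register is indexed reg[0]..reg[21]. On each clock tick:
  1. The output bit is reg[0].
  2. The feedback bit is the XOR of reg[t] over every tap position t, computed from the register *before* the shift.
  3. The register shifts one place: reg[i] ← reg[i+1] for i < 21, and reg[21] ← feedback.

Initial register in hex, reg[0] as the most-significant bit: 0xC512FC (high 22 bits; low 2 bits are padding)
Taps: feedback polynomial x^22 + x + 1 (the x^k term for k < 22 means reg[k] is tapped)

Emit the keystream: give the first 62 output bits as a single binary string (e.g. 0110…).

11000101000100101111110100111100110111000001110100010101100100

tick  register→output (feedback)
  0  1100010100010010111111→1 (0)
  1  1000101000100101111110→1 (1)
  2  0001010001001011111101→0 (0)
  3  0010100010010111111010→0 (0)
  4  0101000100101111110100→0 (1)
  5  1010001001011111101001→1 (1)
  6  0100010010111111010011→0 (1)
  7  1000100101111110100111→1 (1)
  8  0001001011111101001111→0 (0)
  9  0010010111111010011110→0 (0)
 10  0100101111110100111100→0 (1)
 11  1001011111101001111001→1 (1)
 12  0010111111010011110011→0 (0)
 13  0101111110100111100110→0 (1)
 14  1011111101001111001101→1 (1)
 15  0111111010011110011011→0 (1)
 16  1111110100111100110111→1 (0)
 17  1111101001111001101110→1 (0)
 18  1111010011110011011100→1 (0)
 19  1110100111100110111000→1 (0)
 20  1101001111001101110000→1 (0)
 21  1010011110011011100000→1 (1)
 22  0100111100110111000001→0 (1)
 23  1001111001101110000011→1 (1)
 24  0011110011011100000111→0 (0)
 25  0111100110111000001110→0 (1)
 26  1111001101110000011101→1 (0)
 27  1110011011100000111010→1 (0)
 28  1100110111000001110100→1 (0)
 29  1001101110000011101000→1 (1)
 30  0011011100000111010001→0 (0)
 31  0110111000001110100010→0 (1)
 32  1101110000011101000101→1 (0)
 33  1011100000111010001010→1 (1)
 34  0111000001110100010101→0 (1)
 35  1110000011101000101011→1 (0)
 36  1100000111010001010110→1 (0)
 37  1000001110100010101100→1 (1)
 38  0000011101000101011001→0 (0)
 39  0000111010001010110010→0 (0)
 40  0001110100010101100100→0 (0)
 41  0011101000101011001000→0 (0)
 42  0111010001010110010000→0 (1)
 43  1110100010101100100001→1 (0)
 44  1101000101011001000010→1 (0)
 45  1010001010110010000100→1 (1)
 46  0100010101100100001001→0 (1)
 47  1000101011001000010011→1 (1)
 48  0001010110010000100111→0 (0)
 49  0010101100100001001110→0 (0)
 50  0101011001000010011100→0 (1)
 51  1010110010000100111001→1 (1)
 52  0101100100001001110011→0 (1)
 53  1011001000010011100111→1 (1)
 54  0110010000100111001111→0 (1)
 55  1100100001001110011111→1 (0)
 56  1001000010011100111110→1 (1)
 57  0010000100111001111101→0 (0)
 58  0100001001110011111010→0 (1)
 59  1000010011100111110101→1 (1)
 60  0000100111001111101011→0 (0)
 61  0001001110011111010110→0 (0)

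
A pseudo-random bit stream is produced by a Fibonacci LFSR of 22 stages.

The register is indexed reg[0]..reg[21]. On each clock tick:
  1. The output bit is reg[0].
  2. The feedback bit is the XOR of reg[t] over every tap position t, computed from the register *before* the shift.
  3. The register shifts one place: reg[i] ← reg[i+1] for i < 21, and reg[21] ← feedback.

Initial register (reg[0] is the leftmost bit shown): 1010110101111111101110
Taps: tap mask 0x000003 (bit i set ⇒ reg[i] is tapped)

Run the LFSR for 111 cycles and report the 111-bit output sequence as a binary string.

tick  register→output (feedback)
  0  1010110101111111101110→1 (1)
  1  0101101011111111011101→0 (1)
  2  1011010111111110111011→1 (1)
  3  0110101111111101110111→0 (1)
  4  1101011111111011101111→1 (0)
  5  1010111111110111011110→1 (1)
  6  0101111111101110111101→0 (1)
  7  1011111111011101111011→1 (1)
  8  0111111110111011110111→0 (1)
  9  1111111101110111101111→1 (0)
 10  1111111011101111011110→1 (0)
 11  1111110111011110111100→1 (0)
 12  1111101110111101111000→1 (0)
 13  1111011101111011110000→1 (0)
 14  1110111011110111100000→1 (0)
 15  1101110111101111000000→1 (0)
 16  1011101111011110000000→1 (1)
 17  0111011110111100000001→0 (1)
 18  1110111101111000000011→1 (0)
 19  1101111011110000000110→1 (0)
 20  1011110111100000001100→1 (1)
 21  0111101111000000011001→0 (1)
 22  1111011110000000110011→1 (0)
 23  1110111100000001100110→1 (0)
 24  1101111000000011001100→1 (0)
 25  1011110000000110011000→1 (1)
 26  0111100000001100110001→0 (1)
 27  1111000000011001100011→1 (0)
 28  1110000000110011000110→1 (0)
 29  1100000001100110001100→1 (0)
 30  1000000011001100011000→1 (1)
 31  0000000110011000110001→0 (0)
 32  0000001100110001100010→0 (0)
 33  0000011001100011000100→0 (0)
 34  0000110011000110001000→0 (0)
 35  0001100110001100010000→0 (0)
 36  0011001100011000100000→0 (0)
 37  0110011000110001000000→0 (1)
 38  1100110001100010000001→1 (0)
 39  1001100011000100000010→1 (1)
 40  0011000110001000000101→0 (0)
 41  0110001100010000001010→0 (1)
 42  1100011000100000010101→1 (0)
 43  1000110001000000101010→1 (1)
 44  0001100010000001010101→0 (0)
 45  0011000100000010101010→0 (0)
 46  0110001000000101010100→0 (1)
 47  1100010000001010101001→1 (0)
 48  1000100000010101010010→1 (1)
 49  0001000000101010100101→0 (0)
 50  0010000001010101001010→0 (0)
 51  0100000010101010010100→0 (1)
 52  1000000101010100101001→1 (1)
 53  0000001010101001010011→0 (0)
 54  0000010101010010100110→0 (0)
 55  0000101010100101001100→0 (0)
 56  0001010101001010011000→0 (0)
 57  0010101010010100110000→0 (0)
 58  0101010100101001100000→0 (1)
 59  1010101001010011000001→1 (1)
 60  0101010010100110000011→0 (1)
 61  1010100101001100000111→1 (1)
 62  0101001010011000001111→0 (1)
 63  1010010100110000011111→1 (1)
 64  0100101001100000111111→0 (1)
 65  1001010011000001111111→1 (1)
 66  0010100110000011111111→0 (0)
 67  0101001100000111111110→0 (1)
 68  1010011000001111111101→1 (1)
 69  0100110000011111111011→0 (1)
 70  1001100000111111110111→1 (1)
 71  0011000001111111101111→0 (0)
 72  0110000011111111011110→0 (1)
 73  1100000111111110111101→1 (0)
 74  1000001111111101111010→1 (1)
 75  0000011111111011110101→0 (0)
 76  0000111111110111101010→0 (0)
 77  0001111111101111010100→0 (0)
 78  0011111111011110101000→0 (0)
 79  0111111110111101010000→0 (1)
 80  1111111101111010100001→1 (0)
 81  1111111011110101000010→1 (0)
 82  1111110111101010000100→1 (0)
 83  1111101111010100001000→1 (0)
 84  1111011110101000010000→1 (0)
 85  1110111101010000100000→1 (0)
 86  1101111010100001000000→1 (0)
 87  1011110101000010000000→1 (1)
 88  0111101010000100000001→0 (1)
 89  1111010100001000000011→1 (0)
 90  1110101000010000000110→1 (0)
 91  1101010000100000001100→1 (0)
 92  1010100001000000011000→1 (1)
 93  0101000010000000110001→0 (1)
 94  1010000100000001100011→1 (1)
 95  0100001000000011000111→0 (1)
 96  1000010000000110001111→1 (1)
 97  0000100000001100011111→0 (0)
 98  0001000000011000111110→0 (0)
 99  0010000000110001111100→0 (0)
100  0100000001100011111000→0 (1)
101  1000000011000111110001→1 (1)
102  0000000110001111100011→0 (0)
103  0000001100011111000110→0 (0)
104  0000011000111110001100→0 (0)
105  0000110001111100011000→0 (0)
106  0001100011111000110000→0 (0)
107  0011000111110001100000→0 (0)
108  0110001111100011000000→0 (1)
109  1100011111000110000001→1 (0)
110  1000111110001100000010→1 (1)

101011010111111110111011110111100000001100110001100010000001010101001010011000001111111101111010100001000000011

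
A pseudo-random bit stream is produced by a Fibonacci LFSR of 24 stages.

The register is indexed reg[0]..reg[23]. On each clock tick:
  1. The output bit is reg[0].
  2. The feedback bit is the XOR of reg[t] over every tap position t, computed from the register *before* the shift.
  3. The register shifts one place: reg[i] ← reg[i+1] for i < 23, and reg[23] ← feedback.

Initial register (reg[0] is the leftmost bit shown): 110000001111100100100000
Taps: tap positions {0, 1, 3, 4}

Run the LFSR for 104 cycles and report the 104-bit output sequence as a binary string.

tick  register→output (feedback)
  0  110000001111100100100000→1 (0)
  1  100000011111001001000000→1 (1)
  2  000000111110010010000001→0 (0)
  3  000001111100100100000010→0 (0)
  4  000011111001001000000100→0 (1)
  5  000111110010010000001001→0 (0)
  6  001111100100100000010010→0 (0)
  7  011111001001000000100100→0 (1)
  8  111110010010000001001001→1 (0)
  9  111100100100000010010010→1 (1)
 10  111001001000000100100101→1 (0)
 11  110010010000001001001010→1 (1)
 12  100100100000010010010101→1 (0)
 13  001001000000100100101010→0 (0)
 14  010010000001001001010100→0 (0)
 15  100100000010010010101000→1 (0)
 16  001000000100100101010000→0 (0)
 17  010000001001001010100000→0 (1)
 18  100000010010010101000001→1 (1)
 19  000000100100101010000011→0 (0)
 20  000001001001010100000110→0 (0)
 21  000010010010101000001100→0 (1)
 22  000100100101010000011001→0 (1)
 23  001001001010100000110011→0 (0)
 24  010010010101000001100110→0 (0)
 25  100100101010000011001100→1 (0)
 26  001001010100000110011000→0 (0)
 27  010010101000001100110000→0 (0)
 28  100101010000011001100000→1 (0)
 29  001010100000110011000000→0 (1)
 30  010101000001100110000001→0 (0)
 31  101010000011001100000010→1 (0)
 32  010100000110011000000100→0 (0)
 33  101000001100110000001000→1 (1)
 34  010000011001100000010001→0 (1)
 35  100000110011000000100011→1 (1)
 36  000001100110000001000111→0 (0)
 37  000011001100000010001110→0 (1)
 38  000110011000000100011101→0 (0)
 39  001100110000001000111010→0 (1)
 40  011001100000010001110101→0 (1)
 41  110011000000100011101011→1 (1)
 42  100110000001000111010111→1 (1)
 43  001100000010001110101111→0 (1)
 44  011000000100011101011111→0 (1)
 45  110000001000111010111111→1 (0)
 46  100000010001110101111110→1 (1)
 47  000000100011101011111101→0 (0)
 48  000001000111010111111010→0 (0)
 49  000010001110101111110100→0 (1)
 50  000100011101011111101001→0 (1)
 51  001000111010111111010011→0 (0)
 52  010001110101111110100110→0 (1)
 53  100011101011111101001101→1 (0)
 54  000111010111111010011010→0 (0)
 55  001110101111110100110100→0 (0)
 56  011101011111101001101000→0 (0)
 57  111010111111010011010000→1 (1)
 58  110101111110100110100001→1 (1)
 59  101011111101001101000011→1 (0)
 60  010111111010011010000110→0 (1)
 61  101111110100110100001101→1 (1)
 62  011111101001101000011011→0 (1)
 63  111111010011010000110111→1 (0)
 64  111110100110100001101110→1 (0)
 65  111101001101000011011100→1 (1)
 66  111010011010000110111001→1 (1)
 67  110100110100001101110011→1 (1)
 68  101001101000011011100111→1 (1)
 69  010011010000110111001111→0 (0)
 70  100110100001101110011110→1 (1)
 71  001101000011011100111101→0 (1)
 72  011010000110111001111011→0 (0)
 73  110100001101110011110110→1 (1)
 74  101000011011100111101101→1 (1)
 75  010000110111001111011011→0 (1)
 76  100001101110011110110111→1 (1)
 77  000011011100111101101111→0 (1)
 78  000110111001111011011111→0 (0)
 79  001101110011110110111110→0 (1)
 80  011011100111101101111101→0 (0)
 81  110111001111011011111010→1 (0)
 82  101110011110110111110100→1 (1)
 83  011100111101101111101001→0 (0)
 84  111001111011011111010010→1 (0)
 85  110011110110111110100100→1 (1)
 86  100111101101111101001001→1 (1)
 87  001111011011111010010011→0 (0)
 88  011110110111110100100110→0 (1)
 89  111101101111101001001101→1 (1)
 90  111011011111010010011011→1 (1)
 91  110110111110100100110111→1 (0)
 92  101101111101001001101110→1 (0)
 93  011011111010010011011100→0 (0)
 94  110111110100100110111000→1 (0)
 95  101111101001001101110000→1 (1)
 96  011111010010011011100001→0 (1)
 97  111110100100110111000011→1 (0)
 98  111101001001101110000110→1 (1)
 99  111010010011011100001101→1 (1)
100  110100100110111000011011→1 (1)
101  101001001101110000110111→1 (1)
102  010010011011100001101111→0 (0)
103  100100110111000011011110→1 (0)

11000000111110010010000001001001010100000110011000000100011101011111101001101000011011100111101101111101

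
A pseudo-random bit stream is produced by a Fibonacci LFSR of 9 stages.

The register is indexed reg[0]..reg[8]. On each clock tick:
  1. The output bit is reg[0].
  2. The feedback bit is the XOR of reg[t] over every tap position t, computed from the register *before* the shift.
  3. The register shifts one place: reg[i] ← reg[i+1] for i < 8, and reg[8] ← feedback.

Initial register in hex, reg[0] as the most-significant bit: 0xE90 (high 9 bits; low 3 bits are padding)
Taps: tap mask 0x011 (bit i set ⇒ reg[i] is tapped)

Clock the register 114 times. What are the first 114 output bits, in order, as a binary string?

k : reg_k → out_k, fb_k
0: 111010010 → 1, fb=0
1: 110100100 → 1, fb=1
2: 101001001 → 1, fb=1
3: 010010011 → 0, fb=1
4: 100100111 → 1, fb=1
5: 001001111 → 0, fb=0
6: 010011110 → 0, fb=1
7: 100111101 → 1, fb=0
8: 001111010 → 0, fb=1
9: 011110101 → 0, fb=1
10: 111101011 → 1, fb=1
11: 111010111 → 1, fb=0
12: 110101110 → 1, fb=1
13: 101011101 → 1, fb=0
14: 010111010 → 0, fb=1
15: 101110101 → 1, fb=0
16: 011101010 → 0, fb=0
17: 111010100 → 1, fb=0
18: 110101000 → 1, fb=1
19: 101010001 → 1, fb=0
20: 010100010 → 0, fb=0
21: 101000100 → 1, fb=1
22: 010001001 → 0, fb=0
23: 100010010 → 1, fb=0
24: 000100100 → 0, fb=0
25: 001001000 → 0, fb=0
26: 010010000 → 0, fb=1
27: 100100001 → 1, fb=1
28: 001000011 → 0, fb=0
29: 010000110 → 0, fb=0
30: 100001100 → 1, fb=1
31: 000011001 → 0, fb=1
32: 000110011 → 0, fb=1
33: 001100111 → 0, fb=0
34: 011001110 → 0, fb=0
35: 110011100 → 1, fb=0
36: 100111000 → 1, fb=0
37: 001110000 → 0, fb=1
38: 011100001 → 0, fb=0
39: 111000010 → 1, fb=1
40: 110000101 → 1, fb=1
41: 100001011 → 1, fb=1
42: 000010111 → 0, fb=1
43: 000101111 → 0, fb=0
44: 001011110 → 0, fb=1
45: 010111101 → 0, fb=1
46: 101111011 → 1, fb=0
47: 011110110 → 0, fb=1
48: 111101101 → 1, fb=1
49: 111011011 → 1, fb=0
50: 110110110 → 1, fb=0
51: 101101100 → 1, fb=1
52: 011011001 → 0, fb=1
53: 110110011 → 1, fb=0
54: 101100110 → 1, fb=1
55: 011001101 → 0, fb=0
56: 110011010 → 1, fb=0
57: 100110100 → 1, fb=0
58: 001101000 → 0, fb=0
59: 011010000 → 0, fb=1
60: 110100001 → 1, fb=1
61: 101000011 → 1, fb=1
62: 010000111 → 0, fb=0
63: 100001110 → 1, fb=1
64: 000011101 → 0, fb=1
65: 000111011 → 0, fb=1
66: 001110111 → 0, fb=1
67: 011101111 → 0, fb=0
68: 111011110 → 1, fb=0
69: 110111100 → 1, fb=0
70: 101111000 → 1, fb=0
71: 011110000 → 0, fb=1
72: 111100001 → 1, fb=1
73: 111000011 → 1, fb=1
74: 110000111 → 1, fb=1
75: 100001111 → 1, fb=1
76: 000011111 → 0, fb=1
77: 000111111 → 0, fb=1
78: 001111111 → 0, fb=1
79: 011111111 → 0, fb=1
80: 111111111 → 1, fb=0
81: 111111110 → 1, fb=0
82: 111111100 → 1, fb=0
83: 111111000 → 1, fb=0
84: 111110000 → 1, fb=0
85: 111100000 → 1, fb=1
86: 111000001 → 1, fb=1
87: 110000011 → 1, fb=1
88: 100000111 → 1, fb=1
89: 000001111 → 0, fb=0
90: 000011110 → 0, fb=1
91: 000111101 → 0, fb=1
92: 001111011 → 0, fb=1
93: 011110111 → 0, fb=1
94: 111101111 → 1, fb=1
95: 111011111 → 1, fb=0
96: 110111110 → 1, fb=0
97: 101111100 → 1, fb=0
98: 011111000 → 0, fb=1
99: 111110001 → 1, fb=0
100: 111100010 → 1, fb=1
101: 111000101 → 1, fb=1
102: 110001011 → 1, fb=1
103: 100010111 → 1, fb=0
104: 000101110 → 0, fb=0
105: 001011100 → 0, fb=1
106: 010111001 → 0, fb=1
107: 101110011 → 1, fb=0
108: 011100110 → 0, fb=0
109: 111001100 → 1, fb=1
110: 110011001 → 1, fb=0
111: 100110010 → 1, fb=0
112: 001100100 → 0, fb=0
113: 011001000 → 0, fb=0

111010010011110101110101000100100001100111000010111101101100110100001110111100001111111110000011110111110001011100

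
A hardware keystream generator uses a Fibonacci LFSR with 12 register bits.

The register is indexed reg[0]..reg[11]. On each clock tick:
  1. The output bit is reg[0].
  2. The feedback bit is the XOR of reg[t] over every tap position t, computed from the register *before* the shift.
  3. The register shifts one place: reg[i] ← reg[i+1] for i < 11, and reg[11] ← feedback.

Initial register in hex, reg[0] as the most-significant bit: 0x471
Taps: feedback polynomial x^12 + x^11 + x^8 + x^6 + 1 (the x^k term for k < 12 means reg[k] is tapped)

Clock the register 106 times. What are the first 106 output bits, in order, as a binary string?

k : reg_k → out_k, fb_k
0: 010001110001 → 0, fb=0
1: 100011100010 → 1, fb=0
2: 000111000100 → 0, fb=0
3: 001110001000 → 0, fb=1
4: 011100010001 → 0, fb=1
5: 111000100011 → 1, fb=1
6: 110001000111 → 1, fb=0
7: 100010001110 → 1, fb=0
8: 000100011100 → 0, fb=1
9: 001000111001 → 0, fb=1
10: 010001110011 → 0, fb=0
11: 100011100110 → 1, fb=0
12: 000111001100 → 0, fb=1
13: 001110011001 → 0, fb=0
14: 011100110010 → 0, fb=1
15: 111001100101 → 1, fb=1
16: 110011001011 → 1, fb=1
17: 100110010111 → 1, fb=0
18: 001100101110 → 0, fb=0
19: 011001011100 → 0, fb=1
20: 110010111001 → 1, fb=0
21: 100101110010 → 1, fb=0
22: 001011100100 → 0, fb=1
23: 010111001001 → 0, fb=0
24: 101110010010 → 1, fb=1
25: 011100100101 → 0, fb=0
26: 111001001010 → 1, fb=0
27: 110010010100 → 1, fb=1
28: 100100101001 → 1, fb=0
29: 001001010010 → 0, fb=0
30: 010010100100 → 0, fb=1
31: 100101001001 → 1, fb=1
32: 001010010011 → 0, fb=1
33: 010100100111 → 0, fb=0
34: 101001001110 → 1, fb=0
35: 010010011100 → 0, fb=1
36: 100100111001 → 1, fb=0
37: 001001110010 → 0, fb=1
38: 010011100101 → 0, fb=0
39: 100111001010 → 1, fb=0
40: 001110010100 → 0, fb=0
41: 011100101000 → 0, fb=0
42: 111001010000 → 1, fb=1
43: 110010100001 → 1, fb=1
44: 100101000011 → 1, fb=0
45: 001010000110 → 0, fb=0
46: 010100001100 → 0, fb=1
47: 101000011001 → 1, fb=1
48: 010000110011 → 0, fb=0
49: 100001100110 → 1, fb=0
50: 000011001100 → 0, fb=1
51: 000110011001 → 0, fb=0
52: 001100110010 → 0, fb=1
53: 011001100101 → 0, fb=0
54: 110011001010 → 1, fb=0
55: 100110010100 → 1, fb=1
56: 001100101001 → 0, fb=1
57: 011001010011 → 0, fb=1
58: 110010100111 → 1, fb=1
59: 100101001111 → 1, fb=1
60: 001010011111 → 0, fb=0
61: 010100111110 → 0, fb=0
62: 101001111100 → 1, fb=1
63: 010011111001 → 0, fb=1
64: 100111110011 → 1, fb=1
65: 001111100111 → 0, fb=0
66: 011111001110 → 0, fb=1
67: 111110011101 → 1, fb=1
68: 111100111011 → 1, fb=0
69: 111001110110 → 1, fb=0
70: 110011101100 → 1, fb=1
71: 100111011001 → 1, fb=1
72: 001110110011 → 0, fb=0
73: 011101100110 → 0, fb=1
74: 111011001101 → 1, fb=1
75: 110110011011 → 1, fb=1
76: 101100110111 → 1, fb=1
77: 011001101111 → 0, fb=1
78: 110011011111 → 1, fb=1
79: 100110111111 → 1, fb=0
80: 001101111110 → 0, fb=0
81: 011011111100 → 0, fb=0
82: 110111111000 → 1, fb=1
83: 101111110001 → 1, fb=1
84: 011111100011 → 0, fb=0
85: 111111000110 → 1, fb=1
86: 111110001101 → 1, fb=1
87: 111100011011 → 1, fb=1
88: 111000110111 → 1, fb=1
89: 110001101111 → 1, fb=0
90: 100011011110 → 1, fb=0
91: 000110111100 → 0, fb=0
92: 001101111000 → 0, fb=0
93: 011011110000 → 0, fb=1
94: 110111100001 → 1, fb=1
95: 101111000011 → 1, fb=0
96: 011110000110 → 0, fb=0
97: 111100001100 → 1, fb=0
98: 111000011000 → 1, fb=0
99: 110000110000 → 1, fb=0
100: 100001100000 → 1, fb=0
101: 000011000000 → 0, fb=0
102: 000110000000 → 0, fb=0
103: 001100000000 → 0, fb=0
104: 011000000000 → 0, fb=0
105: 110000000000 → 1, fb=1

0100011100010001110011001011100100101001001110010100001100110010100111110011101100110111111000110111100001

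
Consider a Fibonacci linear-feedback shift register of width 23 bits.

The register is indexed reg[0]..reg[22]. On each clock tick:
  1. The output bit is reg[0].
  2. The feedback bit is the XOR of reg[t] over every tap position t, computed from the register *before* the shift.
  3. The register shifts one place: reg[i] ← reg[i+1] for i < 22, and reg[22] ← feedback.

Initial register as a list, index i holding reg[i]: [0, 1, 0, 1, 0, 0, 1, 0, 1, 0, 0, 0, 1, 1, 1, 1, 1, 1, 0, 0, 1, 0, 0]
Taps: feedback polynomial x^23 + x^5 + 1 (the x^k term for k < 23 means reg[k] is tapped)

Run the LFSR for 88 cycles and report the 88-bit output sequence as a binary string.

tick  register→output (feedback)
  0  01010010100011111100100→0 (0)
  1  10100101000111111001000→1 (0)
  2  01001010001111110010000→0 (0)
  3  10010100011111100100000→1 (0)
  4  00101000111111001000000→0 (0)
  5  01010001111110010000000→0 (0)
  6  10100011111100100000000→1 (1)
  7  01000111111001000000001→0 (1)
  8  10001111110010000000011→1 (0)
  9  00011111100100000000110→0 (1)
 10  00111111001000000001101→0 (1)
 11  01111110010000000011011→0 (1)
 12  11111100100000000110111→1 (0)
 13  11111001000000001101110→1 (1)
 14  11110010000000011011101→1 (1)
 15  11100100000000110111011→1 (0)
 16  11001000000001101110110→1 (1)
 17  10010000000011011101101→1 (1)
 18  00100000000110111011011→0 (0)
 19  01000000001101110110110→0 (0)
 20  10000000011011101101100→1 (1)
 21  00000000110111011011001→0 (0)
 22  00000001101110110110010→0 (0)
 23  00000011011101101100100→0 (0)
 24  00000110111011011001000→0 (1)
 25  00001101110110110010001→0 (1)
 26  00011011101101100100011→0 (0)
 27  00110111011011001000110→0 (1)
 28  01101110110110010001101→0 (1)
 29  11011101101100100011011→1 (0)
 30  10111011011001000110110→1 (1)
 31  01110110110010001101101→0 (1)
 32  11101101100100011011011→1 (0)
 33  11011011001000110110110→1 (1)
 34  10110110010001101101101→1 (0)
 35  01101100100011011011010→0 (1)
 36  11011001000110110110101→1 (1)
 37  10110010001101101101011→1 (1)
 38  01100100011011011010111→0 (1)
 39  11001000110110110101111→1 (1)
 40  10010001101101101011111→1 (1)
 41  00100011011011010111111→0 (0)
 42  01000110110110101111110→0 (1)
 43  10001101101101011111101→1 (0)
 44  00011011011010111111010→0 (0)
 45  00110110110101111110100→0 (1)
 46  01101101101011111101001→0 (1)
 47  11011011010111111010011→1 (1)
 48  10110110101111110100111→1 (0)
 49  01101101011111101001110→0 (1)
 50  11011010111111010011101→1 (1)
 51  10110101111110100111011→1 (0)
 52  01101011111101001110110→0 (0)
 53  11010111111010011101100→1 (0)
 54  10101111110100111011000→1 (0)
 55  01011111101001110110000→0 (1)
 56  10111111010011101100001→1 (0)
 57  01111110100111011000010→0 (1)
 58  11111101001110110000101→1 (0)
 59  11111010011101100001010→1 (1)
 60  11110100111011000010101→1 (0)
 61  11101001110110000101010→1 (1)
 62  11010011101100001010101→1 (1)
 63  10100111011000010101011→1 (0)
 64  01001110110000101010110→0 (1)
 65  10011101100001010101101→1 (0)
 66  00111011000010101011010→0 (0)
 67  01110110000101010110100→0 (1)
 68  11101100001010101101001→1 (0)
 69  11011000010101011010010→1 (1)
 70  10110000101010110100101→1 (1)
 71  01100001010101101001011→0 (0)
 72  11000010101011010010110→1 (1)
 73  10000101010110100101101→1 (0)
 74  00001010101101001011010→0 (0)
 75  00010101011010010110100→0 (1)
 76  00101010110100101101001→0 (0)
 77  01010101101001011010010→0 (1)
 78  10101011010010110100101→1 (1)
 79  01010110100101101001011→0 (1)
 80  10101101001011010010111→1 (0)
 81  01011010010110100101110→0 (0)
 82  10110100101101001011100→1 (0)
 83  01101001011010010111000→0 (0)
 84  11010010110100101110000→1 (1)
 85  10100101101001011100001→1 (0)
 86  01001011010010111000010→0 (0)
 87  10010110100101110000100→1 (0)

0101001010001111110010000000011011101101100100011011011010111111010011101100001010101101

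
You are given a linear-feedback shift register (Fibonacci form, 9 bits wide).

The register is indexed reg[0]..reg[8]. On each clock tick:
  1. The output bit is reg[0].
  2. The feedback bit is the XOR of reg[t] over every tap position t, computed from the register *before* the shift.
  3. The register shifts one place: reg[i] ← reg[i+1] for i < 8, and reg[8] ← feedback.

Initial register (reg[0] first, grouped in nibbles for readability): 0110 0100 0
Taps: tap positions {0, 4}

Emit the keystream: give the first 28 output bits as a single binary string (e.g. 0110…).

0110010000010010100111011010

k : reg_k → out_k, fb_k
0: 011001000 → 0, fb=0
1: 110010000 → 1, fb=0
2: 100100000 → 1, fb=1
3: 001000001 → 0, fb=0
4: 010000010 → 0, fb=0
5: 100000100 → 1, fb=1
6: 000001001 → 0, fb=0
7: 000010010 → 0, fb=1
8: 000100101 → 0, fb=0
9: 001001010 → 0, fb=0
10: 010010100 → 0, fb=1
11: 100101001 → 1, fb=1
12: 001010011 → 0, fb=1
13: 010100111 → 0, fb=0
14: 101001110 → 1, fb=1
15: 010011101 → 0, fb=1
16: 100111011 → 1, fb=0
17: 001110110 → 0, fb=1
18: 011101101 → 0, fb=0
19: 111011010 → 1, fb=0
20: 110110100 → 1, fb=0
21: 101101000 → 1, fb=1
22: 011010001 → 0, fb=1
23: 110100011 → 1, fb=1
24: 101000111 → 1, fb=1
25: 010001111 → 0, fb=0
26: 100011110 → 1, fb=0
27: 000111100 → 0, fb=1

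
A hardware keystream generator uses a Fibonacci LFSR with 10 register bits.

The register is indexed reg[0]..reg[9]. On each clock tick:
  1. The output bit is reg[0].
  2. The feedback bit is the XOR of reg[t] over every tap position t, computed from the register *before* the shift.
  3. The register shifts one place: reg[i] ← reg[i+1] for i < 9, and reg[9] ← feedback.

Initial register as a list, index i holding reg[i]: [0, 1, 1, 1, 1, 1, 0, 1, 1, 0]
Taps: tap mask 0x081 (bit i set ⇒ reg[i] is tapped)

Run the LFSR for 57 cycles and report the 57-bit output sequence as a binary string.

tick  register→output (feedback)
  0  0111110110→0 (1)
  1  1111101101→1 (0)
  2  1111011010→1 (1)
  3  1110110101→1 (0)
  4  1101101010→1 (1)
  5  1011010101→1 (0)
  6  0110101010→0 (0)
  7  1101010100→1 (0)
  8  1010101000→1 (1)
  9  0101010001→0 (0)
 10  1010100010→1 (1)
 11  0101000101→0 (1)
 12  1010001011→1 (1)
 13  0100010111→0 (1)
 14  1000101111→1 (0)
 15  0001011110→0 (1)
 16  0010111101→0 (1)
 17  0101111011→0 (0)
 18  1011110110→1 (0)
 19  0111101100→0 (1)
 20  1111011001→1 (1)
 21  1110110011→1 (1)
 22  1101100111→1 (0)
 23  1011001110→1 (0)
 24  0110011100→0 (1)
 25  1100111001→1 (1)
 26  1001110011→1 (1)
 27  0011100111→0 (1)
 28  0111001111→0 (1)
 29  1110011111→1 (0)
 30  1100111110→1 (0)
 31  1001111100→1 (0)
 32  0011111000→0 (0)
 33  0111110000→0 (0)
 34  1111100000→1 (1)
 35  1111000001→1 (1)
 36  1110000011→1 (1)
 37  1100000111→1 (0)
 38  1000001110→1 (0)
 39  0000011100→0 (1)
 40  0000111001→0 (0)
 41  0001110010→0 (0)
 42  0011100100→0 (1)
 43  0111001001→0 (0)
 44  1110010010→1 (1)
 45  1100100101→1 (0)
 46  1001001010→1 (1)
 47  0010010101→0 (1)
 48  0100101011→0 (0)
 49  1001010110→1 (0)
 50  0010101100→0 (1)
 51  0101011001→0 (0)
 52  1010110010→1 (1)
 53  0101100101→0 (1)
 54  1011001011→1 (1)
 55  0110010111→0 (1)
 56  1100101111→1 (0)

011111011010101000101111011001110011111000001110010010101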